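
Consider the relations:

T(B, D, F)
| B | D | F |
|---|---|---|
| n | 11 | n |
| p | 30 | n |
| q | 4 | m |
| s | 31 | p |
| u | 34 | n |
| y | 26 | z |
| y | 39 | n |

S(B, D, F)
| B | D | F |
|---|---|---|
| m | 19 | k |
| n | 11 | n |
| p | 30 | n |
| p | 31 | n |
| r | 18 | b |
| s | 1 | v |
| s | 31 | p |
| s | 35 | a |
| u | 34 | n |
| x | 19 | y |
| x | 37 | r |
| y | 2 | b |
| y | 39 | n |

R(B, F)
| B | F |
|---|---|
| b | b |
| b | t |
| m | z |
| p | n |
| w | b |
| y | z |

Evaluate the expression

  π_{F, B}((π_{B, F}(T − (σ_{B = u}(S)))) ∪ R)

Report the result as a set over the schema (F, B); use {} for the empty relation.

{(b, b), (b, w), (m, q), (n, n), (n, p), (n, y), (p, s), (t, b), (z, m), (z, y)}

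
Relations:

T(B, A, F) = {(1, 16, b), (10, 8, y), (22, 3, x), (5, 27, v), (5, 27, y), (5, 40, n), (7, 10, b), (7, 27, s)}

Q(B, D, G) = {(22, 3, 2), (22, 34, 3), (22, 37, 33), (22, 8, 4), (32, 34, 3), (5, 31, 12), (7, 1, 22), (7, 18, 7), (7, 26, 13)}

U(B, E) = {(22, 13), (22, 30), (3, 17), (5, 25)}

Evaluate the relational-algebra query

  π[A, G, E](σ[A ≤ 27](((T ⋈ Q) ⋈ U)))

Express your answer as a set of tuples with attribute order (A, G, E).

{(27, 12, 25), (3, 2, 13), (3, 2, 30), (3, 3, 13), (3, 3, 30), (3, 33, 13), (3, 33, 30), (3, 4, 13), (3, 4, 30)}

Natural join on B: {(22, 3, x, 3, 2), (22, 3, x, 34, 3), (22, 3, x, 37, 33), (22, 3, x, 8, 4), (5, 27, v, 31, 12), (5, 27, y, 31, 12), (5, 40, n, 31, 12), (7, 10, b, 1, 22), (7, 10, b, 18, 7), (7, 10, b, 26, 13), (7, 27, s, 1, 22), (7, 27, s, 18, 7), (7, 27, s, 26, 13)}
Natural join on B: {(22, 3, x, 3, 2, 13), (22, 3, x, 3, 2, 30), (22, 3, x, 34, 3, 13), (22, 3, x, 34, 3, 30), (22, 3, x, 37, 33, 13), (22, 3, x, 37, 33, 30), (22, 3, x, 8, 4, 13), (22, 3, x, 8, 4, 30), (5, 27, v, 31, 12, 25), (5, 27, y, 31, 12, 25), (5, 40, n, 31, 12, 25)}
σ[A ≤ 27]: keep tuples satisfying A ≤ 27 → {(22, 3, x, 3, 2, 13), (22, 3, x, 3, 2, 30), (22, 3, x, 34, 3, 13), (22, 3, x, 34, 3, 30), (22, 3, x, 37, 33, 13), (22, 3, x, 37, 33, 30), (22, 3, x, 8, 4, 13), (22, 3, x, 8, 4, 30), (5, 27, v, 31, 12, 25), (5, 27, y, 31, 12, 25)}
Projecting to A, G, E (1 duplicate(s) eliminated): {(27, 12, 25), (3, 2, 13), (3, 2, 30), (3, 3, 13), (3, 3, 30), (3, 33, 13), (3, 33, 30), (3, 4, 13), (3, 4, 30)}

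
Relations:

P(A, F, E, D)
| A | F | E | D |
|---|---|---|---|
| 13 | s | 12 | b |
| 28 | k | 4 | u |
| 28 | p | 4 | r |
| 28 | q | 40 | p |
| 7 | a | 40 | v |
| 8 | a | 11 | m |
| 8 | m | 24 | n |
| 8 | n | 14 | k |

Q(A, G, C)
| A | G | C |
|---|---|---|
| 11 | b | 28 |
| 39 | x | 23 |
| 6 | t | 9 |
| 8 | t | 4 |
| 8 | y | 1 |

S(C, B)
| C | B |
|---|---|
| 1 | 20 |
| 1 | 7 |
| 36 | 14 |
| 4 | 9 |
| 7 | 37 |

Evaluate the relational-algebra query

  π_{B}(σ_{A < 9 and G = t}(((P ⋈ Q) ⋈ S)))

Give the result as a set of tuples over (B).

Joining P and Q on A yields {(8, a, 11, m, t, 4), (8, a, 11, m, y, 1), (8, m, 24, n, t, 4), (8, m, 24, n, y, 1), (8, n, 14, k, t, 4), (8, n, 14, k, y, 1)}.
Joining (P ⋈ Q) and S on C yields {(8, a, 11, m, t, 4, 9), (8, a, 11, m, y, 1, 20), (8, a, 11, m, y, 1, 7), (8, m, 24, n, t, 4, 9), (8, m, 24, n, y, 1, 20), (8, m, 24, n, y, 1, 7), (8, n, 14, k, t, 4, 9), (8, n, 14, k, y, 1, 20), (8, n, 14, k, y, 1, 7)}.
Selection A < 9 and G = t: {(8, a, 11, m, t, 4, 9), (8, m, 24, n, t, 4, 9), (8, n, 14, k, t, 4, 9)}
Keep only column(s) B (2 duplicate(s) eliminated): {9}

{9}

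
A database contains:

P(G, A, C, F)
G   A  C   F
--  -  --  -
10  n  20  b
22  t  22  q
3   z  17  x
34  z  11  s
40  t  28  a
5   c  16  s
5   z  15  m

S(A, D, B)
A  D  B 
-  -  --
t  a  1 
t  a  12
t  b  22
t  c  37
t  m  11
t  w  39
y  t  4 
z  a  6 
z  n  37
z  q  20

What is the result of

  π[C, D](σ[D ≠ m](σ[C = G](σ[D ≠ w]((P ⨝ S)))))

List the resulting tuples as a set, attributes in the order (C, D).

{(22, a), (22, b), (22, c)}

Joining P and S on A yields {(22, t, 22, q, a, 1), (22, t, 22, q, a, 12), (22, t, 22, q, b, 22), (22, t, 22, q, c, 37), (22, t, 22, q, m, 11), (22, t, 22, q, w, 39), (3, z, 17, x, a, 6), (3, z, 17, x, n, 37), (3, z, 17, x, q, 20), (34, z, 11, s, a, 6), (34, z, 11, s, n, 37), (34, z, 11, s, q, 20), (40, t, 28, a, a, 1), (40, t, 28, a, a, 12), (40, t, 28, a, b, 22), (40, t, 28, a, c, 37), (40, t, 28, a, m, 11), (40, t, 28, a, w, 39), (5, z, 15, m, a, 6), (5, z, 15, m, n, 37), (5, z, 15, m, q, 20)}.
Selection D ≠ w: {(22, t, 22, q, a, 1), (22, t, 22, q, a, 12), (22, t, 22, q, b, 22), (22, t, 22, q, c, 37), (22, t, 22, q, m, 11), (3, z, 17, x, a, 6), (3, z, 17, x, n, 37), (3, z, 17, x, q, 20), (34, z, 11, s, a, 6), (34, z, 11, s, n, 37), (34, z, 11, s, q, 20), (40, t, 28, a, a, 1), (40, t, 28, a, a, 12), (40, t, 28, a, b, 22), (40, t, 28, a, c, 37), (40, t, 28, a, m, 11), (5, z, 15, m, a, 6), (5, z, 15, m, n, 37), (5, z, 15, m, q, 20)}
Selection C = G: {(22, t, 22, q, a, 1), (22, t, 22, q, a, 12), (22, t, 22, q, b, 22), (22, t, 22, q, c, 37), (22, t, 22, q, m, 11)}
Selection D ≠ m: {(22, t, 22, q, a, 1), (22, t, 22, q, a, 12), (22, t, 22, q, b, 22), (22, t, 22, q, c, 37)}
Projecting to C, D (1 duplicate(s) eliminated): {(22, a), (22, b), (22, c)}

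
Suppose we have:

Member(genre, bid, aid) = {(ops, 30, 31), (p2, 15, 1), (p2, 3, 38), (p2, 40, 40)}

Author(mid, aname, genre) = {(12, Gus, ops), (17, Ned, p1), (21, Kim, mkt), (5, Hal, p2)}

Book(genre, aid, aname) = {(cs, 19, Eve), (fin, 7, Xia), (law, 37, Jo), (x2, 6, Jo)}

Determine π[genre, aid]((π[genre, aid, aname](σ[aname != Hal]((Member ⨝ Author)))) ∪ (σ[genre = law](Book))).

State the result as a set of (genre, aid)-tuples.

{(law, 37), (ops, 31)}

Joining Member and Author on genre yields {(ops, 30, 31, 12, Gus), (p2, 15, 1, 5, Hal), (p2, 3, 38, 5, Hal), (p2, 40, 40, 5, Hal)}.
Selection aname != Hal: {(ops, 30, 31, 12, Gus)}
Projecting to genre, aid, aname: {(ops, 31, Gus)}
Selection genre = law: {(law, 37, Jo)}
Union: {(ops, 31, Gus)} with {(law, 37, Jo)} → {(law, 37, Jo), (ops, 31, Gus)}
Projecting to genre, aid: {(law, 37), (ops, 31)}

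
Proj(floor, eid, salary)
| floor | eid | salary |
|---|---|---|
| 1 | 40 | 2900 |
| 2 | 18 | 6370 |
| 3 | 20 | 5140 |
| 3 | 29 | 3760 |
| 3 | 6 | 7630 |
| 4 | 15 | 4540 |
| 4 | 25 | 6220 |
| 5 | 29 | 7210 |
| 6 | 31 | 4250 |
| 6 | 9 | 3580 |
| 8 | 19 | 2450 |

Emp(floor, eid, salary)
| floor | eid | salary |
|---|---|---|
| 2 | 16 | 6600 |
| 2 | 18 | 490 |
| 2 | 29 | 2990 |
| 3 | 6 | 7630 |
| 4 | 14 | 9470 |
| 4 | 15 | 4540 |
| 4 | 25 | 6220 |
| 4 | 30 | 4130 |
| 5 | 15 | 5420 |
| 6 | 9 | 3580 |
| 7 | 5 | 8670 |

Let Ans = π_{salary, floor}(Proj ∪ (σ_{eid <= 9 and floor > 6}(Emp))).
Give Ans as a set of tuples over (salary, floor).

σ[eid <= 9 and floor > 6]: keep tuples satisfying eid <= 9 and floor > 6 → {(7, 5, 8670)}
Taking the union: {(1, 40, 2900), (2, 18, 6370), (3, 20, 5140), (3, 29, 3760), (3, 6, 7630), (4, 15, 4540), (4, 25, 6220), (5, 29, 7210), (6, 31, 4250), (6, 9, 3580), (7, 5, 8670), (8, 19, 2450)}
Projecting to salary, floor: {(2450, 8), (2900, 1), (3580, 6), (3760, 3), (4250, 6), (4540, 4), (5140, 3), (6220, 4), (6370, 2), (7210, 5), (7630, 3), (8670, 7)}

{(2450, 8), (2900, 1), (3580, 6), (3760, 3), (4250, 6), (4540, 4), (5140, 3), (6220, 4), (6370, 2), (7210, 5), (7630, 3), (8670, 7)}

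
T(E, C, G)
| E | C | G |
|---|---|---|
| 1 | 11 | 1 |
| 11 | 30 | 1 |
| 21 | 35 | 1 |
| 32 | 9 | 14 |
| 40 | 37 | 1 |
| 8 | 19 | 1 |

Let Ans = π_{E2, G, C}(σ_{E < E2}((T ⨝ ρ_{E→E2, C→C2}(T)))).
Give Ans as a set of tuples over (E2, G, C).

ρ[E→E2, C→C2]: schema becomes (E2, C2, G); tuples unchanged.
Natural join on G: {(1, 11, 1, 1, 11), (1, 11, 1, 11, 30), (1, 11, 1, 21, 35), (1, 11, 1, 40, 37), (1, 11, 1, 8, 19), (11, 30, 1, 1, 11), (11, 30, 1, 11, 30), (11, 30, 1, 21, 35), (11, 30, 1, 40, 37), (11, 30, 1, 8, 19), (21, 35, 1, 1, 11), (21, 35, 1, 11, 30), (21, 35, 1, 21, 35), (21, 35, 1, 40, 37), (21, 35, 1, 8, 19), (32, 9, 14, 32, 9), (40, 37, 1, 1, 11), (40, 37, 1, 11, 30), (40, 37, 1, 21, 35), (40, 37, 1, 40, 37), (40, 37, 1, 8, 19), (8, 19, 1, 1, 11), (8, 19, 1, 11, 30), (8, 19, 1, 21, 35), (8, 19, 1, 40, 37), (8, 19, 1, 8, 19)}
Filtering on E < E2 leaves {(1, 11, 1, 11, 30), (1, 11, 1, 21, 35), (1, 11, 1, 40, 37), (1, 11, 1, 8, 19), (11, 30, 1, 21, 35), (11, 30, 1, 40, 37), (21, 35, 1, 40, 37), (8, 19, 1, 11, 30), (8, 19, 1, 21, 35), (8, 19, 1, 40, 37)}.
Projecting to E2, G, C: {(11, 1, 11), (11, 1, 19), (21, 1, 11), (21, 1, 19), (21, 1, 30), (40, 1, 11), (40, 1, 19), (40, 1, 30), (40, 1, 35), (8, 1, 11)}

{(11, 1, 11), (11, 1, 19), (21, 1, 11), (21, 1, 19), (21, 1, 30), (40, 1, 11), (40, 1, 19), (40, 1, 30), (40, 1, 35), (8, 1, 11)}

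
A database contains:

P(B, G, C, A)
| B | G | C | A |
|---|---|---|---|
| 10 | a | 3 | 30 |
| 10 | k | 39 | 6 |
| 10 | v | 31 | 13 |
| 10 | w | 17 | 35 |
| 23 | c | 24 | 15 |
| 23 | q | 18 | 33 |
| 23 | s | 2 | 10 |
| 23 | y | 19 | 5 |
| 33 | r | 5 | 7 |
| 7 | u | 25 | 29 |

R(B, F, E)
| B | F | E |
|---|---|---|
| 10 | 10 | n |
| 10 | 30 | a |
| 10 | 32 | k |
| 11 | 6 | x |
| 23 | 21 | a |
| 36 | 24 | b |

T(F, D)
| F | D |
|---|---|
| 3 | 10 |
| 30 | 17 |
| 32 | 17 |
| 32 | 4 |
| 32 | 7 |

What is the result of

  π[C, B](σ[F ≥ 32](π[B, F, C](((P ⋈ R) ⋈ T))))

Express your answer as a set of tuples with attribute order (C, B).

{(17, 10), (3, 10), (31, 10), (39, 10)}

Joining P and R on B yields {(10, a, 3, 30, 10, n), (10, a, 3, 30, 30, a), (10, a, 3, 30, 32, k), (10, k, 39, 6, 10, n), (10, k, 39, 6, 30, a), (10, k, 39, 6, 32, k), (10, v, 31, 13, 10, n), (10, v, 31, 13, 30, a), (10, v, 31, 13, 32, k), (10, w, 17, 35, 10, n), (10, w, 17, 35, 30, a), (10, w, 17, 35, 32, k), (23, c, 24, 15, 21, a), (23, q, 18, 33, 21, a), (23, s, 2, 10, 21, a), (23, y, 19, 5, 21, a)}.
Joining (P ⋈ R) and T on F yields {(10, a, 3, 30, 30, a, 17), (10, a, 3, 30, 32, k, 17), (10, a, 3, 30, 32, k, 4), (10, a, 3, 30, 32, k, 7), (10, k, 39, 6, 30, a, 17), (10, k, 39, 6, 32, k, 17), (10, k, 39, 6, 32, k, 4), (10, k, 39, 6, 32, k, 7), (10, v, 31, 13, 30, a, 17), (10, v, 31, 13, 32, k, 17), (10, v, 31, 13, 32, k, 4), (10, v, 31, 13, 32, k, 7), (10, w, 17, 35, 30, a, 17), (10, w, 17, 35, 32, k, 17), (10, w, 17, 35, 32, k, 4), (10, w, 17, 35, 32, k, 7)}.
Keep only column(s) B, F, C (8 duplicate(s) eliminated): {(10, 30, 17), (10, 30, 3), (10, 30, 31), (10, 30, 39), (10, 32, 17), (10, 32, 3), (10, 32, 31), (10, 32, 39)}
Apply σ_{F ≥ 32}; surviving tuples: {(10, 32, 17), (10, 32, 3), (10, 32, 31), (10, 32, 39)}
Keep only column(s) C, B: {(17, 10), (3, 10), (31, 10), (39, 10)}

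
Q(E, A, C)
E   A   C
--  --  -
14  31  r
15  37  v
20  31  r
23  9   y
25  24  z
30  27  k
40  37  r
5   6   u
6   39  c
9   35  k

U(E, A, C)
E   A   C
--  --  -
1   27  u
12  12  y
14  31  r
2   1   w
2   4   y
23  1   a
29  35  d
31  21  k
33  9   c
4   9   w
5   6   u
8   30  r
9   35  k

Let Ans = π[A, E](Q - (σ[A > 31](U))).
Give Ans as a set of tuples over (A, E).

Apply σ_{A > 31}; surviving tuples: {(29, 35, d), (9, 35, k)}
Set difference of the two operands is {(14, 31, r), (15, 37, v), (20, 31, r), (23, 9, y), (25, 24, z), (30, 27, k), (40, 37, r), (5, 6, u), (6, 39, c)}.
Projecting to A, E: {(24, 25), (27, 30), (31, 14), (31, 20), (37, 15), (37, 40), (39, 6), (6, 5), (9, 23)}

{(24, 25), (27, 30), (31, 14), (31, 20), (37, 15), (37, 40), (39, 6), (6, 5), (9, 23)}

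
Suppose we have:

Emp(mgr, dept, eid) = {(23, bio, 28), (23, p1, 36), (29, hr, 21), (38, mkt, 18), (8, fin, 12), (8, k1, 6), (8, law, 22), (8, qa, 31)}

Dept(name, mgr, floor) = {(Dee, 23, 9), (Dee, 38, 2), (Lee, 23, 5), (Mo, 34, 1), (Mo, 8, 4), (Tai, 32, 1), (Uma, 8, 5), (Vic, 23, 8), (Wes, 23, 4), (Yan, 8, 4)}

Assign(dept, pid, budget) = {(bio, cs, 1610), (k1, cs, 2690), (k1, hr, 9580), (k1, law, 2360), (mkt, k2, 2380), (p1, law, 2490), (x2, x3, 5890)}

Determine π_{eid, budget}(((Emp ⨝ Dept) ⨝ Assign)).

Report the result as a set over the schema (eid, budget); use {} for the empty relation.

{(18, 2380), (28, 1610), (36, 2490), (6, 2360), (6, 2690), (6, 9580)}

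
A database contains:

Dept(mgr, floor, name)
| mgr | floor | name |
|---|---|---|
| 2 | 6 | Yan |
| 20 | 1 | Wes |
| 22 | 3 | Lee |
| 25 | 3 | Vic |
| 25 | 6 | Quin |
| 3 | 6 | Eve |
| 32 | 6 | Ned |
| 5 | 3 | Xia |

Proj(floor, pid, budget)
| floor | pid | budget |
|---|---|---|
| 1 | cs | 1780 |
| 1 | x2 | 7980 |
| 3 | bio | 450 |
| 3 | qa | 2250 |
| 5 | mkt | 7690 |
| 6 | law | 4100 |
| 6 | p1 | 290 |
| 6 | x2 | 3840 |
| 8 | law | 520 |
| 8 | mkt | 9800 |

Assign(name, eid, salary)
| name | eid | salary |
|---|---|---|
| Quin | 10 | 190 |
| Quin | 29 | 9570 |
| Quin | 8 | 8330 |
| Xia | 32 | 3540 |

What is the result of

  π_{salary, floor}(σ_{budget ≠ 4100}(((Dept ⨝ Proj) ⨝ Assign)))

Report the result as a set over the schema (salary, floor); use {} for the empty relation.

{(190, 6), (3540, 3), (8330, 6), (9570, 6)}

Natural join on floor: {(2, 6, Yan, law, 4100), (2, 6, Yan, p1, 290), (2, 6, Yan, x2, 3840), (20, 1, Wes, cs, 1780), (20, 1, Wes, x2, 7980), (22, 3, Lee, bio, 450), (22, 3, Lee, qa, 2250), (25, 3, Vic, bio, 450), (25, 3, Vic, qa, 2250), (25, 6, Quin, law, 4100), (25, 6, Quin, p1, 290), (25, 6, Quin, x2, 3840), (3, 6, Eve, law, 4100), (3, 6, Eve, p1, 290), (3, 6, Eve, x2, 3840), (32, 6, Ned, law, 4100), (32, 6, Ned, p1, 290), (32, 6, Ned, x2, 3840), (5, 3, Xia, bio, 450), (5, 3, Xia, qa, 2250)}
Natural join on name: {(25, 6, Quin, law, 4100, 10, 190), (25, 6, Quin, law, 4100, 29, 9570), (25, 6, Quin, law, 4100, 8, 8330), (25, 6, Quin, p1, 290, 10, 190), (25, 6, Quin, p1, 290, 29, 9570), (25, 6, Quin, p1, 290, 8, 8330), (25, 6, Quin, x2, 3840, 10, 190), (25, 6, Quin, x2, 3840, 29, 9570), (25, 6, Quin, x2, 3840, 8, 8330), (5, 3, Xia, bio, 450, 32, 3540), (5, 3, Xia, qa, 2250, 32, 3540)}
Apply σ_{budget ≠ 4100}; surviving tuples: {(25, 6, Quin, p1, 290, 10, 190), (25, 6, Quin, p1, 290, 29, 9570), (25, 6, Quin, p1, 290, 8, 8330), (25, 6, Quin, x2, 3840, 10, 190), (25, 6, Quin, x2, 3840, 29, 9570), (25, 6, Quin, x2, 3840, 8, 8330), (5, 3, Xia, bio, 450, 32, 3540), (5, 3, Xia, qa, 2250, 32, 3540)}
Projecting to salary, floor (4 duplicate(s) eliminated): {(190, 6), (3540, 3), (8330, 6), (9570, 6)}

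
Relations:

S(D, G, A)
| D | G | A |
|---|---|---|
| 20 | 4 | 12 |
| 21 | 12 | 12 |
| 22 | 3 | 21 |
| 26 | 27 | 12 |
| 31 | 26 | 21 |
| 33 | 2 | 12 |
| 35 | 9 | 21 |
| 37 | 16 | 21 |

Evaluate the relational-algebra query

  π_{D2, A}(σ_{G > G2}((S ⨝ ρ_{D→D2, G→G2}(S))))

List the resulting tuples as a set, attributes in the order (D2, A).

{(20, 12), (21, 12), (22, 21), (33, 12), (35, 21), (37, 21)}

ρ[D→D2, G→G2]: schema becomes (D2, G2, A); tuples unchanged.
Natural join on A: {(20, 4, 12, 20, 4), (20, 4, 12, 21, 12), (20, 4, 12, 26, 27), (20, 4, 12, 33, 2), (21, 12, 12, 20, 4), (21, 12, 12, 21, 12), (21, 12, 12, 26, 27), (21, 12, 12, 33, 2), (22, 3, 21, 22, 3), (22, 3, 21, 31, 26), (22, 3, 21, 35, 9), (22, 3, 21, 37, 16), (26, 27, 12, 20, 4), (26, 27, 12, 21, 12), (26, 27, 12, 26, 27), (26, 27, 12, 33, 2), (31, 26, 21, 22, 3), (31, 26, 21, 31, 26), (31, 26, 21, 35, 9), (31, 26, 21, 37, 16), (33, 2, 12, 20, 4), (33, 2, 12, 21, 12), (33, 2, 12, 26, 27), (33, 2, 12, 33, 2), (35, 9, 21, 22, 3), (35, 9, 21, 31, 26), (35, 9, 21, 35, 9), (35, 9, 21, 37, 16), (37, 16, 21, 22, 3), (37, 16, 21, 31, 26), (37, 16, 21, 35, 9), (37, 16, 21, 37, 16)}
Selection G > G2: {(20, 4, 12, 33, 2), (21, 12, 12, 20, 4), (21, 12, 12, 33, 2), (26, 27, 12, 20, 4), (26, 27, 12, 21, 12), (26, 27, 12, 33, 2), (31, 26, 21, 22, 3), (31, 26, 21, 35, 9), (31, 26, 21, 37, 16), (35, 9, 21, 22, 3), (37, 16, 21, 22, 3), (37, 16, 21, 35, 9)}
Keep only column(s) D2, A (6 duplicate(s) eliminated): {(20, 12), (21, 12), (22, 21), (33, 12), (35, 21), (37, 21)}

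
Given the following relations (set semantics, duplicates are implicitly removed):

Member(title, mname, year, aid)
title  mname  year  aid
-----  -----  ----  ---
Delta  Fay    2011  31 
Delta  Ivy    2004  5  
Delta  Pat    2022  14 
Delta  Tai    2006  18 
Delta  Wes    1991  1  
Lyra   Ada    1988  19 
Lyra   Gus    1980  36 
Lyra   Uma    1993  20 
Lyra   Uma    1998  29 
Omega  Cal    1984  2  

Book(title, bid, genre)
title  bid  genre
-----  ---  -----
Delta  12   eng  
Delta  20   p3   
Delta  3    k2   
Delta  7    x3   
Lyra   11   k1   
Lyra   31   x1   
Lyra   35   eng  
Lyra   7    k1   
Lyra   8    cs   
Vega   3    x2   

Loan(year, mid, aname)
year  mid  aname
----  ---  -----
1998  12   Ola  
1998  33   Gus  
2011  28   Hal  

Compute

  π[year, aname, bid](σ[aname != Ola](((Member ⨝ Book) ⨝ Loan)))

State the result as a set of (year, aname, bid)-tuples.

{(1998, Gus, 11), (1998, Gus, 31), (1998, Gus, 35), (1998, Gus, 7), (1998, Gus, 8), (2011, Hal, 12), (2011, Hal, 20), (2011, Hal, 3), (2011, Hal, 7)}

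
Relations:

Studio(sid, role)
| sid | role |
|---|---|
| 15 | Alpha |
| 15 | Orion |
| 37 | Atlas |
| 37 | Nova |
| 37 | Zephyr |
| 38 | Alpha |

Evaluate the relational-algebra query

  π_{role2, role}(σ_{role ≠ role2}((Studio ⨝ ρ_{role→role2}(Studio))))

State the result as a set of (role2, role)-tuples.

ρ[role→role2]: schema becomes (sid, role2); tuples unchanged.
Joining Studio and ρ_{role→role2}(Studio) on sid yields {(15, Alpha, Alpha), (15, Alpha, Orion), (15, Orion, Alpha), (15, Orion, Orion), (37, Atlas, Atlas), (37, Atlas, Nova), (37, Atlas, Zephyr), (37, Nova, Atlas), (37, Nova, Nova), (37, Nova, Zephyr), (37, Zephyr, Atlas), (37, Zephyr, Nova), (37, Zephyr, Zephyr), (38, Alpha, Alpha)}.
Selection role ≠ role2: {(15, Alpha, Orion), (15, Orion, Alpha), (37, Atlas, Nova), (37, Atlas, Zephyr), (37, Nova, Atlas), (37, Nova, Zephyr), (37, Zephyr, Atlas), (37, Zephyr, Nova)}
Keep only column(s) role2, role: {(Alpha, Orion), (Atlas, Nova), (Atlas, Zephyr), (Nova, Atlas), (Nova, Zephyr), (Orion, Alpha), (Zephyr, Atlas), (Zephyr, Nova)}

{(Alpha, Orion), (Atlas, Nova), (Atlas, Zephyr), (Nova, Atlas), (Nova, Zephyr), (Orion, Alpha), (Zephyr, Atlas), (Zephyr, Nova)}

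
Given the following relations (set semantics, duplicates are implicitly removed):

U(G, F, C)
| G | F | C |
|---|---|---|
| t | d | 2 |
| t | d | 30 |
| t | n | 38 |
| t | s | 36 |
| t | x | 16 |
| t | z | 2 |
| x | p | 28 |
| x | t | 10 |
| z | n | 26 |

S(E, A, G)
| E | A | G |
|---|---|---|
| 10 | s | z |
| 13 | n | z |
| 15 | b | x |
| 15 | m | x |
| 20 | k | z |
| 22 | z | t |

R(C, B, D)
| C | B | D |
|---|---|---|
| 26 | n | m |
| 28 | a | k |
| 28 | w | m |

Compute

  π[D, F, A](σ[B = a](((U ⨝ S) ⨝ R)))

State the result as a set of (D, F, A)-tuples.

Joining U and S on G yields {(t, d, 2, 22, z), (t, d, 30, 22, z), (t, n, 38, 22, z), (t, s, 36, 22, z), (t, x, 16, 22, z), (t, z, 2, 22, z), (x, p, 28, 15, b), (x, p, 28, 15, m), (x, t, 10, 15, b), (x, t, 10, 15, m), (z, n, 26, 10, s), (z, n, 26, 13, n), (z, n, 26, 20, k)}.
Joining (U ⨝ S) and R on C yields {(x, p, 28, 15, b, a, k), (x, p, 28, 15, b, w, m), (x, p, 28, 15, m, a, k), (x, p, 28, 15, m, w, m), (z, n, 26, 10, s, n, m), (z, n, 26, 13, n, n, m), (z, n, 26, 20, k, n, m)}.
Filtering on B = a leaves {(x, p, 28, 15, b, a, k), (x, p, 28, 15, m, a, k)}.
π[D, F, A]: project onto (D, F, A) → {(k, p, b), (k, p, m)}

{(k, p, b), (k, p, m)}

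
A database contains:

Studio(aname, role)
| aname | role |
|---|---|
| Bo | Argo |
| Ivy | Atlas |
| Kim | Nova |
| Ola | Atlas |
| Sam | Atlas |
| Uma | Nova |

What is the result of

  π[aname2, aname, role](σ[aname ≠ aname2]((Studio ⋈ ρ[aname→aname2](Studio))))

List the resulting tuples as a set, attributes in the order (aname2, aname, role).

ρ[aname→aname2]: schema becomes (aname2, role); tuples unchanged.
Natural join on role: {(Bo, Argo, Bo), (Ivy, Atlas, Ivy), (Ivy, Atlas, Ola), (Ivy, Atlas, Sam), (Kim, Nova, Kim), (Kim, Nova, Uma), (Ola, Atlas, Ivy), (Ola, Atlas, Ola), (Ola, Atlas, Sam), (Sam, Atlas, Ivy), (Sam, Atlas, Ola), (Sam, Atlas, Sam), (Uma, Nova, Kim), (Uma, Nova, Uma)}
Filtering on aname ≠ aname2 leaves {(Ivy, Atlas, Ola), (Ivy, Atlas, Sam), (Kim, Nova, Uma), (Ola, Atlas, Ivy), (Ola, Atlas, Sam), (Sam, Atlas, Ivy), (Sam, Atlas, Ola), (Uma, Nova, Kim)}.
Projecting to aname2, aname, role: {(Ivy, Ola, Atlas), (Ivy, Sam, Atlas), (Kim, Uma, Nova), (Ola, Ivy, Atlas), (Ola, Sam, Atlas), (Sam, Ivy, Atlas), (Sam, Ola, Atlas), (Uma, Kim, Nova)}

{(Ivy, Ola, Atlas), (Ivy, Sam, Atlas), (Kim, Uma, Nova), (Ola, Ivy, Atlas), (Ola, Sam, Atlas), (Sam, Ivy, Atlas), (Sam, Ola, Atlas), (Uma, Kim, Nova)}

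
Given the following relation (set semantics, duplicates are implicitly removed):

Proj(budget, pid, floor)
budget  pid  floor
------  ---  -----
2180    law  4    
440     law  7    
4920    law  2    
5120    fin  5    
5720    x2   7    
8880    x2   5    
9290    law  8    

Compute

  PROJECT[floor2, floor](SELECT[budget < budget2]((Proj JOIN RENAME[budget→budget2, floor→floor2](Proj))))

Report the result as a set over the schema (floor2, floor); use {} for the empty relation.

{(2, 4), (2, 7), (4, 7), (5, 7), (8, 2), (8, 4), (8, 7)}

ρ[budget→budget2, floor→floor2]: schema becomes (budget2, pid, floor2); tuples unchanged.
Joining Proj and RENAME[budget→budget2, floor→floor2](Proj) on pid yields {(2180, law, 4, 2180, 4), (2180, law, 4, 440, 7), (2180, law, 4, 4920, 2), (2180, law, 4, 9290, 8), (440, law, 7, 2180, 4), (440, law, 7, 440, 7), (440, law, 7, 4920, 2), (440, law, 7, 9290, 8), (4920, law, 2, 2180, 4), (4920, law, 2, 440, 7), (4920, law, 2, 4920, 2), (4920, law, 2, 9290, 8), (5120, fin, 5, 5120, 5), (5720, x2, 7, 5720, 7), (5720, x2, 7, 8880, 5), (8880, x2, 5, 5720, 7), (8880, x2, 5, 8880, 5), (9290, law, 8, 2180, 4), (9290, law, 8, 440, 7), (9290, law, 8, 4920, 2), (9290, law, 8, 9290, 8)}.
Apply σ_{budget < budget2}; surviving tuples: {(2180, law, 4, 4920, 2), (2180, law, 4, 9290, 8), (440, law, 7, 2180, 4), (440, law, 7, 4920, 2), (440, law, 7, 9290, 8), (4920, law, 2, 9290, 8), (5720, x2, 7, 8880, 5)}
Keep only column(s) floor2, floor: {(2, 4), (2, 7), (4, 7), (5, 7), (8, 2), (8, 4), (8, 7)}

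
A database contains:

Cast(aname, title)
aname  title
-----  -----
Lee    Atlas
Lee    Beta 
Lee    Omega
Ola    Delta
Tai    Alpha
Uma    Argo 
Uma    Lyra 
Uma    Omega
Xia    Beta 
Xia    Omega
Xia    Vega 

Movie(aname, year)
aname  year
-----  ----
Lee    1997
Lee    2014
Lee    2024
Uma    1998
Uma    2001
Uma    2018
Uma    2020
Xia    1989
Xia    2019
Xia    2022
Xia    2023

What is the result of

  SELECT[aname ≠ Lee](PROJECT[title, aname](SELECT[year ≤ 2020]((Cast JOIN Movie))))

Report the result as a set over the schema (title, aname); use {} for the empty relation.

Natural join on aname: {(Lee, Atlas, 1997), (Lee, Atlas, 2014), (Lee, Atlas, 2024), (Lee, Beta, 1997), (Lee, Beta, 2014), (Lee, Beta, 2024), (Lee, Omega, 1997), (Lee, Omega, 2014), (Lee, Omega, 2024), (Uma, Argo, 1998), (Uma, Argo, 2001), (Uma, Argo, 2018), (Uma, Argo, 2020), (Uma, Lyra, 1998), (Uma, Lyra, 2001), (Uma, Lyra, 2018), (Uma, Lyra, 2020), (Uma, Omega, 1998), (Uma, Omega, 2001), (Uma, Omega, 2018), (Uma, Omega, 2020), (Xia, Beta, 1989), (Xia, Beta, 2019), (Xia, Beta, 2022), (Xia, Beta, 2023), (Xia, Omega, 1989), (Xia, Omega, 2019), (Xia, Omega, 2022), (Xia, Omega, 2023), (Xia, Vega, 1989), (Xia, Vega, 2019), (Xia, Vega, 2022), (Xia, Vega, 2023)}
σ[year ≤ 2020]: keep tuples satisfying year ≤ 2020 → {(Lee, Atlas, 1997), (Lee, Atlas, 2014), (Lee, Beta, 1997), (Lee, Beta, 2014), (Lee, Omega, 1997), (Lee, Omega, 2014), (Uma, Argo, 1998), (Uma, Argo, 2001), (Uma, Argo, 2018), (Uma, Argo, 2020), (Uma, Lyra, 1998), (Uma, Lyra, 2001), (Uma, Lyra, 2018), (Uma, Lyra, 2020), (Uma, Omega, 1998), (Uma, Omega, 2001), (Uma, Omega, 2018), (Uma, Omega, 2020), (Xia, Beta, 1989), (Xia, Beta, 2019), (Xia, Omega, 1989), (Xia, Omega, 2019), (Xia, Vega, 1989), (Xia, Vega, 2019)}
Projecting to title, aname (15 duplicate(s) eliminated): {(Argo, Uma), (Atlas, Lee), (Beta, Lee), (Beta, Xia), (Lyra, Uma), (Omega, Lee), (Omega, Uma), (Omega, Xia), (Vega, Xia)}
σ[aname ≠ Lee]: keep tuples satisfying aname ≠ Lee → {(Argo, Uma), (Beta, Xia), (Lyra, Uma), (Omega, Uma), (Omega, Xia), (Vega, Xia)}

{(Argo, Uma), (Beta, Xia), (Lyra, Uma), (Omega, Uma), (Omega, Xia), (Vega, Xia)}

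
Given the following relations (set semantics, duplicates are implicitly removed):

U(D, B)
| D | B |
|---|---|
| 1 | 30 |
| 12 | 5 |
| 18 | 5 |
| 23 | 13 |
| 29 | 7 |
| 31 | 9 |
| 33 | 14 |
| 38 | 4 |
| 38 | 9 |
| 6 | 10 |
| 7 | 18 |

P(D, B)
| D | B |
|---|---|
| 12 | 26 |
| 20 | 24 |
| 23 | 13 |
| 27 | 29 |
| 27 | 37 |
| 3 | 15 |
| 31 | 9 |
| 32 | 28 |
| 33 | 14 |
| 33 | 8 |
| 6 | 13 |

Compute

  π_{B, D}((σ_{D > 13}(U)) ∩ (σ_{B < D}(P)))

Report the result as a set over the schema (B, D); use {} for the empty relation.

{(13, 23), (14, 33), (9, 31)}

Apply σ_{D > 13}; surviving tuples: {(18, 5), (23, 13), (29, 7), (31, 9), (33, 14), (38, 4), (38, 9)}
Apply σ_{B < D}; surviving tuples: {(23, 13), (31, 9), (32, 28), (33, 14), (33, 8)}
Intersection: {(18, 5), (23, 13), (29, 7), (31, 9), (33, 14), (38, 4), (38, 9)} with {(23, 13), (31, 9), (32, 28), (33, 14), (33, 8)} → {(23, 13), (31, 9), (33, 14)}
π_{B, D} gives {(13, 23), (14, 33), (9, 31)}.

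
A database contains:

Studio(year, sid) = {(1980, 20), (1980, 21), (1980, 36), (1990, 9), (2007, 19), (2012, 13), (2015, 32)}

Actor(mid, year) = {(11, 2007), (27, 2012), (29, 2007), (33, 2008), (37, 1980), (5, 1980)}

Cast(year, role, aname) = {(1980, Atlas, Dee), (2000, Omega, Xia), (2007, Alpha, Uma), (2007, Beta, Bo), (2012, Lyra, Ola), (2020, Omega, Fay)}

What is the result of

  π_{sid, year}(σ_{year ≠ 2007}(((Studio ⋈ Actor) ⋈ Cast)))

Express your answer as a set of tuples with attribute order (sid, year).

Studio ⋈ Actor (natural join on year): {(1980, 20, 37), (1980, 20, 5), (1980, 21, 37), (1980, 21, 5), (1980, 36, 37), (1980, 36, 5), (2007, 19, 11), (2007, 19, 29), (2012, 13, 27)}
(Studio ⋈ Actor) ⋈ Cast (natural join on year): {(1980, 20, 37, Atlas, Dee), (1980, 20, 5, Atlas, Dee), (1980, 21, 37, Atlas, Dee), (1980, 21, 5, Atlas, Dee), (1980, 36, 37, Atlas, Dee), (1980, 36, 5, Atlas, Dee), (2007, 19, 11, Alpha, Uma), (2007, 19, 11, Beta, Bo), (2007, 19, 29, Alpha, Uma), (2007, 19, 29, Beta, Bo), (2012, 13, 27, Lyra, Ola)}
Apply σ_{year ≠ 2007}; surviving tuples: {(1980, 20, 37, Atlas, Dee), (1980, 20, 5, Atlas, Dee), (1980, 21, 37, Atlas, Dee), (1980, 21, 5, Atlas, Dee), (1980, 36, 37, Atlas, Dee), (1980, 36, 5, Atlas, Dee), (2012, 13, 27, Lyra, Ola)}
Projecting to sid, year (3 duplicate(s) eliminated): {(13, 2012), (20, 1980), (21, 1980), (36, 1980)}

{(13, 2012), (20, 1980), (21, 1980), (36, 1980)}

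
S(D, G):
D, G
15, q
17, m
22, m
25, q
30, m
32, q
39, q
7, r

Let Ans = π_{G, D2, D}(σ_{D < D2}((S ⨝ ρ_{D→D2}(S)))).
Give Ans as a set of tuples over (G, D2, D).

ρ[D→D2]: schema becomes (D2, G); tuples unchanged.
S ⋈ ρ_{D→D2}(S) (natural join on G): {(15, q, 15), (15, q, 25), (15, q, 32), (15, q, 39), (17, m, 17), (17, m, 22), (17, m, 30), (22, m, 17), (22, m, 22), (22, m, 30), (25, q, 15), (25, q, 25), (25, q, 32), (25, q, 39), (30, m, 17), (30, m, 22), (30, m, 30), (32, q, 15), (32, q, 25), (32, q, 32), (32, q, 39), (39, q, 15), (39, q, 25), (39, q, 32), (39, q, 39), (7, r, 7)}
Selection D < D2: {(15, q, 25), (15, q, 32), (15, q, 39), (17, m, 22), (17, m, 30), (22, m, 30), (25, q, 32), (25, q, 39), (32, q, 39)}
Keep only column(s) G, D2, D: {(m, 22, 17), (m, 30, 17), (m, 30, 22), (q, 25, 15), (q, 32, 15), (q, 32, 25), (q, 39, 15), (q, 39, 25), (q, 39, 32)}

{(m, 22, 17), (m, 30, 17), (m, 30, 22), (q, 25, 15), (q, 32, 15), (q, 32, 25), (q, 39, 15), (q, 39, 25), (q, 39, 32)}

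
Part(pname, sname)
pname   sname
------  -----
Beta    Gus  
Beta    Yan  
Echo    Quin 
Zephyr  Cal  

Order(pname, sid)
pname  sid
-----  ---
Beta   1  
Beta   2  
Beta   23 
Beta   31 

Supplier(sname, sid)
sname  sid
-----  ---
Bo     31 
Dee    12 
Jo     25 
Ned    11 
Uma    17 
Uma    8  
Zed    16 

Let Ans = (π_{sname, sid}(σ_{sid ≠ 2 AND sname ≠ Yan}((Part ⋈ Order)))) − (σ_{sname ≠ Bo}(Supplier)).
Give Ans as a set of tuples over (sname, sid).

{(Gus, 1), (Gus, 23), (Gus, 31)}

Part ⋈ Order (natural join on pname): {(Beta, Gus, 1), (Beta, Gus, 2), (Beta, Gus, 23), (Beta, Gus, 31), (Beta, Yan, 1), (Beta, Yan, 2), (Beta, Yan, 23), (Beta, Yan, 31)}
Selection sid ≠ 2 AND sname ≠ Yan: {(Beta, Gus, 1), (Beta, Gus, 23), (Beta, Gus, 31)}
π[sname, sid]: project onto (sname, sid) → {(Gus, 1), (Gus, 23), (Gus, 31)}
Selection sname ≠ Bo: {(Dee, 12), (Jo, 25), (Ned, 11), (Uma, 17), (Uma, 8), (Zed, 16)}
Difference: {(Gus, 1), (Gus, 23), (Gus, 31)} with {(Dee, 12), (Jo, 25), (Ned, 11), (Uma, 17), (Uma, 8), (Zed, 16)} → {(Gus, 1), (Gus, 23), (Gus, 31)}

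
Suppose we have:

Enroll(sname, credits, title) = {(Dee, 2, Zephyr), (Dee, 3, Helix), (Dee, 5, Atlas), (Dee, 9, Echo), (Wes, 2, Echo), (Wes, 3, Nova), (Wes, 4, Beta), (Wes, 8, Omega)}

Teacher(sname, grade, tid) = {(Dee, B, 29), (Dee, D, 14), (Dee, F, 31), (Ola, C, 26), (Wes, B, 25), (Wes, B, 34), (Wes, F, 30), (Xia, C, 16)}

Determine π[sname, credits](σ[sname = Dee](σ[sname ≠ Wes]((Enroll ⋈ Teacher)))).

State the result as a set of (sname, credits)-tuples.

{(Dee, 2), (Dee, 3), (Dee, 5), (Dee, 9)}

Enroll ⋈ Teacher (natural join on sname): {(Dee, 2, Zephyr, B, 29), (Dee, 2, Zephyr, D, 14), (Dee, 2, Zephyr, F, 31), (Dee, 3, Helix, B, 29), (Dee, 3, Helix, D, 14), (Dee, 3, Helix, F, 31), (Dee, 5, Atlas, B, 29), (Dee, 5, Atlas, D, 14), (Dee, 5, Atlas, F, 31), (Dee, 9, Echo, B, 29), (Dee, 9, Echo, D, 14), (Dee, 9, Echo, F, 31), (Wes, 2, Echo, B, 25), (Wes, 2, Echo, B, 34), (Wes, 2, Echo, F, 30), (Wes, 3, Nova, B, 25), (Wes, 3, Nova, B, 34), (Wes, 3, Nova, F, 30), (Wes, 4, Beta, B, 25), (Wes, 4, Beta, B, 34), (Wes, 4, Beta, F, 30), (Wes, 8, Omega, B, 25), (Wes, 8, Omega, B, 34), (Wes, 8, Omega, F, 30)}
Filtering on sname ≠ Wes leaves {(Dee, 2, Zephyr, B, 29), (Dee, 2, Zephyr, D, 14), (Dee, 2, Zephyr, F, 31), (Dee, 3, Helix, B, 29), (Dee, 3, Helix, D, 14), (Dee, 3, Helix, F, 31), (Dee, 5, Atlas, B, 29), (Dee, 5, Atlas, D, 14), (Dee, 5, Atlas, F, 31), (Dee, 9, Echo, B, 29), (Dee, 9, Echo, D, 14), (Dee, 9, Echo, F, 31)}.
Filtering on sname = Dee leaves {(Dee, 2, Zephyr, B, 29), (Dee, 2, Zephyr, D, 14), (Dee, 2, Zephyr, F, 31), (Dee, 3, Helix, B, 29), (Dee, 3, Helix, D, 14), (Dee, 3, Helix, F, 31), (Dee, 5, Atlas, B, 29), (Dee, 5, Atlas, D, 14), (Dee, 5, Atlas, F, 31), (Dee, 9, Echo, B, 29), (Dee, 9, Echo, D, 14), (Dee, 9, Echo, F, 31)}.
Projecting to sname, credits (8 duplicate(s) eliminated): {(Dee, 2), (Dee, 3), (Dee, 5), (Dee, 9)}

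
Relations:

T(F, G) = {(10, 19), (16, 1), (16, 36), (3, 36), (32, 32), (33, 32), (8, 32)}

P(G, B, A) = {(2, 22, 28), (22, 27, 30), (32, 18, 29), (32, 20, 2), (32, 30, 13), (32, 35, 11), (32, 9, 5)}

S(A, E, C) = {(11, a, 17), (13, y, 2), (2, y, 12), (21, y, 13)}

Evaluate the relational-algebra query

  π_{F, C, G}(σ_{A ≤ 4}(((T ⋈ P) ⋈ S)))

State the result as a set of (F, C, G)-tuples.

{(32, 12, 32), (33, 12, 32), (8, 12, 32)}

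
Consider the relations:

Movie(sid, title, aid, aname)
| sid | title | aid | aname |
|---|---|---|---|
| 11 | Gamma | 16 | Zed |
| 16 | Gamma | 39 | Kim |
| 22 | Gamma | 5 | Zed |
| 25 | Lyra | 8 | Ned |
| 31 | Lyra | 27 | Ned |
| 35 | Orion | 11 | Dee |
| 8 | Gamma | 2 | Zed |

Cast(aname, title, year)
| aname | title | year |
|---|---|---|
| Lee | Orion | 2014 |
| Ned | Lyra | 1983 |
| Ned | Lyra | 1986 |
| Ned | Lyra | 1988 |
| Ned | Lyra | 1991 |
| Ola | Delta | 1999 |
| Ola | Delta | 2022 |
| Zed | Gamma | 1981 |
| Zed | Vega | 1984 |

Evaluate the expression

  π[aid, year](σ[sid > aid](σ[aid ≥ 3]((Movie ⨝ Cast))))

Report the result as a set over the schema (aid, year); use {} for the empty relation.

{(27, 1983), (27, 1986), (27, 1988), (27, 1991), (5, 1981), (8, 1983), (8, 1986), (8, 1988), (8, 1991)}

Movie ⋈ Cast (natural join on title, aname): {(11, Gamma, 16, Zed, 1981), (22, Gamma, 5, Zed, 1981), (25, Lyra, 8, Ned, 1983), (25, Lyra, 8, Ned, 1986), (25, Lyra, 8, Ned, 1988), (25, Lyra, 8, Ned, 1991), (31, Lyra, 27, Ned, 1983), (31, Lyra, 27, Ned, 1986), (31, Lyra, 27, Ned, 1988), (31, Lyra, 27, Ned, 1991), (8, Gamma, 2, Zed, 1981)}
Apply σ_{aid ≥ 3}; surviving tuples: {(11, Gamma, 16, Zed, 1981), (22, Gamma, 5, Zed, 1981), (25, Lyra, 8, Ned, 1983), (25, Lyra, 8, Ned, 1986), (25, Lyra, 8, Ned, 1988), (25, Lyra, 8, Ned, 1991), (31, Lyra, 27, Ned, 1983), (31, Lyra, 27, Ned, 1986), (31, Lyra, 27, Ned, 1988), (31, Lyra, 27, Ned, 1991)}
Apply σ_{sid > aid}; surviving tuples: {(22, Gamma, 5, Zed, 1981), (25, Lyra, 8, Ned, 1983), (25, Lyra, 8, Ned, 1986), (25, Lyra, 8, Ned, 1988), (25, Lyra, 8, Ned, 1991), (31, Lyra, 27, Ned, 1983), (31, Lyra, 27, Ned, 1986), (31, Lyra, 27, Ned, 1988), (31, Lyra, 27, Ned, 1991)}
π[aid, year]: project onto (aid, year) → {(27, 1983), (27, 1986), (27, 1988), (27, 1991), (5, 1981), (8, 1983), (8, 1986), (8, 1988), (8, 1991)}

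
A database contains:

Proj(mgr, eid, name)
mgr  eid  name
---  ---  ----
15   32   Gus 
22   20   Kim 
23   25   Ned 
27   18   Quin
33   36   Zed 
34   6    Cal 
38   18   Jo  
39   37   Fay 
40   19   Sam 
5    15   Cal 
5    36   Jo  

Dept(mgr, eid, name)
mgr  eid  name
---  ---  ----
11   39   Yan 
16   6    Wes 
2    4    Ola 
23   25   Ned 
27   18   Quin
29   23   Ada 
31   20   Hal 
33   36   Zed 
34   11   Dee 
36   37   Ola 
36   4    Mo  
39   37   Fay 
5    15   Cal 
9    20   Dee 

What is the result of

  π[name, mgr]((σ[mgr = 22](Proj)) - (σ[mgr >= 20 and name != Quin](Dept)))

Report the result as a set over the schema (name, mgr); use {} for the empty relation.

{(Kim, 22)}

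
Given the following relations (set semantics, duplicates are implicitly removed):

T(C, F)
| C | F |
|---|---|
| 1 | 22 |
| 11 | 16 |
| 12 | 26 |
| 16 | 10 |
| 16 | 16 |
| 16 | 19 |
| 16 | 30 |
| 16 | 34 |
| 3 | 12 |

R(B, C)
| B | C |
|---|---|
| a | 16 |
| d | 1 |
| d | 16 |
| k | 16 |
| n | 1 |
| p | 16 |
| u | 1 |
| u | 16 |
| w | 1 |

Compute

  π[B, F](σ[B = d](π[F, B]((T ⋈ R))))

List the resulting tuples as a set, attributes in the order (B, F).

Joining T and R on C yields {(1, 22, d), (1, 22, n), (1, 22, u), (1, 22, w), (16, 10, a), (16, 10, d), (16, 10, k), (16, 10, p), (16, 10, u), (16, 16, a), (16, 16, d), (16, 16, k), (16, 16, p), (16, 16, u), (16, 19, a), (16, 19, d), (16, 19, k), (16, 19, p), (16, 19, u), (16, 30, a), (16, 30, d), (16, 30, k), (16, 30, p), (16, 30, u), (16, 34, a), (16, 34, d), (16, 34, k), (16, 34, p), (16, 34, u)}.
Projecting to F, B: {(10, a), (10, d), (10, k), (10, p), (10, u), (16, a), (16, d), (16, k), (16, p), (16, u), (19, a), (19, d), (19, k), (19, p), (19, u), (22, d), (22, n), (22, u), (22, w), (30, a), (30, d), (30, k), (30, p), (30, u), (34, a), (34, d), (34, k), (34, p), (34, u)}
σ[B = d]: keep tuples satisfying B = d → {(10, d), (16, d), (19, d), (22, d), (30, d), (34, d)}
Projecting to B, F: {(d, 10), (d, 16), (d, 19), (d, 22), (d, 30), (d, 34)}

{(d, 10), (d, 16), (d, 19), (d, 22), (d, 30), (d, 34)}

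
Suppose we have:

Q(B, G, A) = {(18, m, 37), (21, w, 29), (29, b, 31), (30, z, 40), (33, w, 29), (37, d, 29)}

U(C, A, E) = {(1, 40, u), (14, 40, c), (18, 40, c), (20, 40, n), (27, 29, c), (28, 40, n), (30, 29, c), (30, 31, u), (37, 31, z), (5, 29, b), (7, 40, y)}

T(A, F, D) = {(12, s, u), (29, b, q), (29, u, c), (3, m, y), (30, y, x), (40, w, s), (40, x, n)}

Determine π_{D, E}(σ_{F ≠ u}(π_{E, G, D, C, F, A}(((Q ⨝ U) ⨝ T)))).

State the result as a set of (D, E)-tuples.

{(n, c), (n, n), (n, u), (n, y), (q, b), (q, c), (s, c), (s, n), (s, u), (s, y)}

Joining Q and U on A yields {(21, w, 29, 27, c), (21, w, 29, 30, c), (21, w, 29, 5, b), (29, b, 31, 30, u), (29, b, 31, 37, z), (30, z, 40, 1, u), (30, z, 40, 14, c), (30, z, 40, 18, c), (30, z, 40, 20, n), (30, z, 40, 28, n), (30, z, 40, 7, y), (33, w, 29, 27, c), (33, w, 29, 30, c), (33, w, 29, 5, b), (37, d, 29, 27, c), (37, d, 29, 30, c), (37, d, 29, 5, b)}.
Joining (Q ⨝ U) and T on A yields {(21, w, 29, 27, c, b, q), (21, w, 29, 27, c, u, c), (21, w, 29, 30, c, b, q), (21, w, 29, 30, c, u, c), (21, w, 29, 5, b, b, q), (21, w, 29, 5, b, u, c), (30, z, 40, 1, u, w, s), (30, z, 40, 1, u, x, n), (30, z, 40, 14, c, w, s), (30, z, 40, 14, c, x, n), (30, z, 40, 18, c, w, s), (30, z, 40, 18, c, x, n), (30, z, 40, 20, n, w, s), (30, z, 40, 20, n, x, n), (30, z, 40, 28, n, w, s), (30, z, 40, 28, n, x, n), (30, z, 40, 7, y, w, s), (30, z, 40, 7, y, x, n), (33, w, 29, 27, c, b, q), (33, w, 29, 27, c, u, c), (33, w, 29, 30, c, b, q), (33, w, 29, 30, c, u, c), (33, w, 29, 5, b, b, q), (33, w, 29, 5, b, u, c), (37, d, 29, 27, c, b, q), (37, d, 29, 27, c, u, c), (37, d, 29, 30, c, b, q), (37, d, 29, 30, c, u, c), (37, d, 29, 5, b, b, q), (37, d, 29, 5, b, u, c)}.
π[E, G, D, C, F, A]: project onto (E, G, D, C, F, A) (6 duplicate(s) eliminated) → {(b, d, c, 5, u, 29), (b, d, q, 5, b, 29), (b, w, c, 5, u, 29), (b, w, q, 5, b, 29), (c, d, c, 27, u, 29), (c, d, c, 30, u, 29), (c, d, q, 27, b, 29), (c, d, q, 30, b, 29), (c, w, c, 27, u, 29), (c, w, c, 30, u, 29), (c, w, q, 27, b, 29), (c, w, q, 30, b, 29), (c, z, n, 14, x, 40), (c, z, n, 18, x, 40), (c, z, s, 14, w, 40), (c, z, s, 18, w, 40), (n, z, n, 20, x, 40), (n, z, n, 28, x, 40), (n, z, s, 20, w, 40), (n, z, s, 28, w, 40), (u, z, n, 1, x, 40), (u, z, s, 1, w, 40), (y, z, n, 7, x, 40), (y, z, s, 7, w, 40)}
Apply σ_{F ≠ u}; surviving tuples: {(b, d, q, 5, b, 29), (b, w, q, 5, b, 29), (c, d, q, 27, b, 29), (c, d, q, 30, b, 29), (c, w, q, 27, b, 29), (c, w, q, 30, b, 29), (c, z, n, 14, x, 40), (c, z, n, 18, x, 40), (c, z, s, 14, w, 40), (c, z, s, 18, w, 40), (n, z, n, 20, x, 40), (n, z, n, 28, x, 40), (n, z, s, 20, w, 40), (n, z, s, 28, w, 40), (u, z, n, 1, x, 40), (u, z, s, 1, w, 40), (y, z, n, 7, x, 40), (y, z, s, 7, w, 40)}
π[D, E]: project onto (D, E) (8 duplicate(s) eliminated) → {(n, c), (n, n), (n, u), (n, y), (q, b), (q, c), (s, c), (s, n), (s, u), (s, y)}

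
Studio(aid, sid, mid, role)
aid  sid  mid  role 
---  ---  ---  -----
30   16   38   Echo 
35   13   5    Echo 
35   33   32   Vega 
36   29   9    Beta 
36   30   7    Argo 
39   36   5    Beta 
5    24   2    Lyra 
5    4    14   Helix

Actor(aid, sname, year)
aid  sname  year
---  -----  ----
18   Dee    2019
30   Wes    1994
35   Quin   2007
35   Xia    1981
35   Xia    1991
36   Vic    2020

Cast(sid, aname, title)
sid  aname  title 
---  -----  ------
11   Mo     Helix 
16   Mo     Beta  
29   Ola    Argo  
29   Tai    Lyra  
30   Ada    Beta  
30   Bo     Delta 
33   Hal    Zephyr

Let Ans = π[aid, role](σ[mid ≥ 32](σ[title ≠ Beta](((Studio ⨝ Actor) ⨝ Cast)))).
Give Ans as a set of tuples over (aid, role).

Joining Studio and Actor on aid yields {(30, 16, 38, Echo, Wes, 1994), (35, 13, 5, Echo, Quin, 2007), (35, 13, 5, Echo, Xia, 1981), (35, 13, 5, Echo, Xia, 1991), (35, 33, 32, Vega, Quin, 2007), (35, 33, 32, Vega, Xia, 1981), (35, 33, 32, Vega, Xia, 1991), (36, 29, 9, Beta, Vic, 2020), (36, 30, 7, Argo, Vic, 2020)}.
Joining (Studio ⨝ Actor) and Cast on sid yields {(30, 16, 38, Echo, Wes, 1994, Mo, Beta), (35, 33, 32, Vega, Quin, 2007, Hal, Zephyr), (35, 33, 32, Vega, Xia, 1981, Hal, Zephyr), (35, 33, 32, Vega, Xia, 1991, Hal, Zephyr), (36, 29, 9, Beta, Vic, 2020, Ola, Argo), (36, 29, 9, Beta, Vic, 2020, Tai, Lyra), (36, 30, 7, Argo, Vic, 2020, Ada, Beta), (36, 30, 7, Argo, Vic, 2020, Bo, Delta)}.
Selection title ≠ Beta: {(35, 33, 32, Vega, Quin, 2007, Hal, Zephyr), (35, 33, 32, Vega, Xia, 1981, Hal, Zephyr), (35, 33, 32, Vega, Xia, 1991, Hal, Zephyr), (36, 29, 9, Beta, Vic, 2020, Ola, Argo), (36, 29, 9, Beta, Vic, 2020, Tai, Lyra), (36, 30, 7, Argo, Vic, 2020, Bo, Delta)}
Selection mid ≥ 32: {(35, 33, 32, Vega, Quin, 2007, Hal, Zephyr), (35, 33, 32, Vega, Xia, 1981, Hal, Zephyr), (35, 33, 32, Vega, Xia, 1991, Hal, Zephyr)}
Projecting to aid, role (2 duplicate(s) eliminated): {(35, Vega)}

{(35, Vega)}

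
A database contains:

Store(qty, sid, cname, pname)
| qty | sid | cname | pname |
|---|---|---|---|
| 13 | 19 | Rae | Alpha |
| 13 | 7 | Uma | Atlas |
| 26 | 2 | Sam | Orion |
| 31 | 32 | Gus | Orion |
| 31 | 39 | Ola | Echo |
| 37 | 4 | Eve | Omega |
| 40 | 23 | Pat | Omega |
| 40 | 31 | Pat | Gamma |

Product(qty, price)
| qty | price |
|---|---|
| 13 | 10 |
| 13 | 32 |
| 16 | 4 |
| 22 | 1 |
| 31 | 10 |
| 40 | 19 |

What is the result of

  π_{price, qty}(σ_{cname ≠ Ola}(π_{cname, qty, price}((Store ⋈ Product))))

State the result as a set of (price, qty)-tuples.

Natural join on qty: {(13, 19, Rae, Alpha, 10), (13, 19, Rae, Alpha, 32), (13, 7, Uma, Atlas, 10), (13, 7, Uma, Atlas, 32), (31, 32, Gus, Orion, 10), (31, 39, Ola, Echo, 10), (40, 23, Pat, Omega, 19), (40, 31, Pat, Gamma, 19)}
π[cname, qty, price]: project onto (cname, qty, price) (1 duplicate(s) eliminated) → {(Gus, 31, 10), (Ola, 31, 10), (Pat, 40, 19), (Rae, 13, 10), (Rae, 13, 32), (Uma, 13, 10), (Uma, 13, 32)}
Selection cname ≠ Ola: {(Gus, 31, 10), (Pat, 40, 19), (Rae, 13, 10), (Rae, 13, 32), (Uma, 13, 10), (Uma, 13, 32)}
π[price, qty]: project onto (price, qty) (2 duplicate(s) eliminated) → {(10, 13), (10, 31), (19, 40), (32, 13)}

{(10, 13), (10, 31), (19, 40), (32, 13)}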